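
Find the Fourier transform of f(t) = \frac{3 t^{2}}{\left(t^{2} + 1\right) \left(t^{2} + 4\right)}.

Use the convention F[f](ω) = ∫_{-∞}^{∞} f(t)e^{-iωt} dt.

F(ω) = \pi \left(2 - e^{\left|{\omega}\right|}\right) e^{- 2 \left|{\omega}\right|}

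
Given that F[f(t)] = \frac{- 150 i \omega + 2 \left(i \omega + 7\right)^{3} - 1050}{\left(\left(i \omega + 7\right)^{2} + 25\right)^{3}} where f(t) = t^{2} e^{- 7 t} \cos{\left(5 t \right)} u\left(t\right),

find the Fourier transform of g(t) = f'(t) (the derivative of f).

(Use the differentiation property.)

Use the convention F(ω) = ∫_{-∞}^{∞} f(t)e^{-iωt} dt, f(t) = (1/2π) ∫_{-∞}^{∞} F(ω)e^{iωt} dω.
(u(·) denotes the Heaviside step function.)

F[g](ω) = - \frac{2 i \omega \left(75 i \omega - \left(i \omega + 7\right)^{3} + 525\right)}{\left(\left(i \omega + 7\right)^{2} + 25\right)^{3}}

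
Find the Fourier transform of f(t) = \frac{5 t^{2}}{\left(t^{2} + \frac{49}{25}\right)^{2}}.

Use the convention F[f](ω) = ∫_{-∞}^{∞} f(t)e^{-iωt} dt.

F(ω) = \frac{5 \pi \left(5 - 7 \left|{\omega}\right|\right) e^{- \frac{7 \left|{\omega}\right|}{5}}}{14}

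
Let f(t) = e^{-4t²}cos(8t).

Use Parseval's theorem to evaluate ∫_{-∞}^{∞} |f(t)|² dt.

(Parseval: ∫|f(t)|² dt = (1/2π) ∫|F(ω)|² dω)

∫|f(t)|² dt = \frac{\sqrt{2} \sqrt{\pi} \left(1 + e^{8}\right)}{8 e^{8}}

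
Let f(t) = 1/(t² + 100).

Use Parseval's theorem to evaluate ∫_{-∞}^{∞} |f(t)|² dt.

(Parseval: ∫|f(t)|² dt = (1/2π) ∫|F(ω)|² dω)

∫|f(t)|² dt = \frac{\pi}{2000}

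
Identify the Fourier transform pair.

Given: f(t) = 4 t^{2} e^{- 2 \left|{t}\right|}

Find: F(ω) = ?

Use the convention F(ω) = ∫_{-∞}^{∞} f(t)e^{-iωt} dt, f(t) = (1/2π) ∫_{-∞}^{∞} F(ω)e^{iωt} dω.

F(ω) = \frac{32 \left(4 - 3 \omega^{2}\right)}{\left(\omega^{2} + 4\right)^{3}}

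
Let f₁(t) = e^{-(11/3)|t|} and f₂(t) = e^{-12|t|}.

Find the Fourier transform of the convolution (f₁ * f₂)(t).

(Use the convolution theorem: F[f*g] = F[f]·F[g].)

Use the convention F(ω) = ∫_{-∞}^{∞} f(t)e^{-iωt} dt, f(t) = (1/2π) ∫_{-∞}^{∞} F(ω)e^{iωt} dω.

F[f₁*f₂](ω) = \frac{1584}{\left(\omega^{2} + 144\right) \left(9 \omega^{2} + 121\right)}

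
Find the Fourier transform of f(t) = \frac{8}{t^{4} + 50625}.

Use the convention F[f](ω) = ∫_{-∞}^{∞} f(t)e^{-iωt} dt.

F(ω) = \frac{8 \pi e^{- \frac{15 \sqrt{2} \left|{\omega}\right|}{2}} \sin{\left(\frac{15 \sqrt{2} \left|{\omega}\right|}{2} + \frac{\pi}{4} \right)}}{3375}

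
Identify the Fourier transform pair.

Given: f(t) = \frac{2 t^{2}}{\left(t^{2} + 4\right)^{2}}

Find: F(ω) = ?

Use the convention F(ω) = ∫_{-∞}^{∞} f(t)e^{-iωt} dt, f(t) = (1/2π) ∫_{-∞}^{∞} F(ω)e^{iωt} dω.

F(ω) = \frac{\pi \left(1 - 2 \left|{\omega}\right|\right) e^{- 2 \left|{\omega}\right|}}{2}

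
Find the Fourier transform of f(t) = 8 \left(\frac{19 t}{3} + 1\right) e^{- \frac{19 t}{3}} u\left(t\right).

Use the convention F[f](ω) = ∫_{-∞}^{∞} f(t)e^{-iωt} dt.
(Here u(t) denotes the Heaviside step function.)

F(ω) = \frac{24 \left(- 3 i \omega - 38\right)}{9 \omega^{2} - 114 i \omega - 361}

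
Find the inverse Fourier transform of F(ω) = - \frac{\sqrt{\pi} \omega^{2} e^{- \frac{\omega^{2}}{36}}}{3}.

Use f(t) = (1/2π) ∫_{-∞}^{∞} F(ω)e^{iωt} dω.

f(t) = 9 \left(36 t^{2} - 2\right) e^{- 9 t^{2}}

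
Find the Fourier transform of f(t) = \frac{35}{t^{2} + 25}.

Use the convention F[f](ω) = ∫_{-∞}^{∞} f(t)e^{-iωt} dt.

F(ω) = 7 \pi e^{- 5 \left|{\omega}\right|}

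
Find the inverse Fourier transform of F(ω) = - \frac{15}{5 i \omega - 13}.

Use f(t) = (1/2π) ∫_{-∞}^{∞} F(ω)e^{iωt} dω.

f(t) = 3 e^{\frac{13 t}{5}} u\left(- t\right)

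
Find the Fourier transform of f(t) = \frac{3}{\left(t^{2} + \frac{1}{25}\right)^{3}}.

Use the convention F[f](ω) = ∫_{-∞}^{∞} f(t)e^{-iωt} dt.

F(ω) = \frac{375 \pi \left(\omega^{2} + 15 \left|{\omega}\right| + 75\right) e^{- \frac{\left|{\omega}\right|}{5}}}{8}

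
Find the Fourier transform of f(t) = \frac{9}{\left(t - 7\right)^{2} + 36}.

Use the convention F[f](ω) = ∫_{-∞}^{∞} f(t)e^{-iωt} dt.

F(ω) = \frac{3 \pi e^{- 7 i \omega - 6 \left|{\omega}\right|}}{2}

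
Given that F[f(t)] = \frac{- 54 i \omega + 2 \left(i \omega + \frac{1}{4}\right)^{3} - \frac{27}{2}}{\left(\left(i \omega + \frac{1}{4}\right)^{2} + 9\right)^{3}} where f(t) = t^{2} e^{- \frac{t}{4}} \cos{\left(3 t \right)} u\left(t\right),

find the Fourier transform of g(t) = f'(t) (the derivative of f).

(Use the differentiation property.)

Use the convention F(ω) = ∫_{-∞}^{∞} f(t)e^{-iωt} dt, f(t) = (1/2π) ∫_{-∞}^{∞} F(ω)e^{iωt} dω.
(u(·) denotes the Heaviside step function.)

F[g](ω) = - \frac{128 i \omega \left(1728 i \omega - \left(4 i \omega + 1\right)^{3} + 432\right)}{\left(\left(4 i \omega + 1\right)^{2} + 144\right)^{3}}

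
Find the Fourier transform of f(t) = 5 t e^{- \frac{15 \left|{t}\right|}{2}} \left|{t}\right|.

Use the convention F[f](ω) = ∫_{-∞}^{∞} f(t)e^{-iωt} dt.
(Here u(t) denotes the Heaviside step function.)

F(ω) = \frac{320 i \omega \left(4 \omega^{2} - 675\right)}{\left(4 \omega^{2} + 225\right)^{3}}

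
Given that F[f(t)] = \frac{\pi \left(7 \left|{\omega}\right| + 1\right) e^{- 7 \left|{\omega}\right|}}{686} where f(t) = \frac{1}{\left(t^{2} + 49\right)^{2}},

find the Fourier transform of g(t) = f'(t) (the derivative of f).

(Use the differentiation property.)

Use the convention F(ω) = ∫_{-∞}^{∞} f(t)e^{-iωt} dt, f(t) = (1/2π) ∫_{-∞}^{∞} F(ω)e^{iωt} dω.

F[g](ω) = \frac{i \pi \omega \left(7 \left|{\omega}\right| + 1\right) e^{- 7 \left|{\omega}\right|}}{686}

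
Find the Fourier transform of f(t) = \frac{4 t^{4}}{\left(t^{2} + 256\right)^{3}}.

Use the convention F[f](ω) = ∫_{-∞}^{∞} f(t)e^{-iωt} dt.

F(ω) = \frac{\pi \left(256 \omega^{2} - 80 \left|{\omega}\right| + 3\right) e^{- 16 \left|{\omega}\right|}}{32}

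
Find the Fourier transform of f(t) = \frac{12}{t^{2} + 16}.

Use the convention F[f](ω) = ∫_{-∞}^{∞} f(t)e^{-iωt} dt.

F(ω) = 3 \pi e^{- 4 \left|{\omega}\right|}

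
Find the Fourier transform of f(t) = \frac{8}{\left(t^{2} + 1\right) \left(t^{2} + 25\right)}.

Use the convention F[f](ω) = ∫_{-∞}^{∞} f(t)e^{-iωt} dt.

F(ω) = \frac{\pi e^{- \left|{\omega}\right|}}{3} - \frac{\pi e^{- 5 \left|{\omega}\right|}}{15}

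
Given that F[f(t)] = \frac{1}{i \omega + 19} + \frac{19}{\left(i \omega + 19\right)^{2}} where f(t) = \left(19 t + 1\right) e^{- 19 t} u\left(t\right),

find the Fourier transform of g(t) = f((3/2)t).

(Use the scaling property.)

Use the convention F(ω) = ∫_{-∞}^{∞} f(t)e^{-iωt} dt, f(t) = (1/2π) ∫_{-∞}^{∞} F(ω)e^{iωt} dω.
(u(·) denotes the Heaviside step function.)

F[g](ω) = \frac{4 \left(- i \omega - 57\right)}{4 \omega^{2} - 228 i \omega - 3249}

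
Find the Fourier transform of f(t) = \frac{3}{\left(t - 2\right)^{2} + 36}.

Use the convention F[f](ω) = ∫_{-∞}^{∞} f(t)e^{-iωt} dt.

F(ω) = \frac{\pi e^{- 2 i \omega - 6 \left|{\omega}\right|}}{2}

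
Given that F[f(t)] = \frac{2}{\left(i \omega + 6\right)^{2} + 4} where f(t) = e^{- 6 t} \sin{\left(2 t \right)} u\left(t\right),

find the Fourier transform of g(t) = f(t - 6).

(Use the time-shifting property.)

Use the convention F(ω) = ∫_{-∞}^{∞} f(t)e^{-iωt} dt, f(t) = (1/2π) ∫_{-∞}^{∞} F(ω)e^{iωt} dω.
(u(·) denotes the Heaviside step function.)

F[g](ω) = \frac{2 e^{- 6 i \omega}}{\left(i \omega + 6\right)^{2} + 4}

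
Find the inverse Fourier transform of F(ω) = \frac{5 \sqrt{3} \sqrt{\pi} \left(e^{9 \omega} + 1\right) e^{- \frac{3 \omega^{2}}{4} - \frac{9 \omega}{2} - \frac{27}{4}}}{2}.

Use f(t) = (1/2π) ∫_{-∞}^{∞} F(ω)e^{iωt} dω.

f(t) = 5 e^{- \frac{t^{2}}{3}} \cos{\left(3 t \right)}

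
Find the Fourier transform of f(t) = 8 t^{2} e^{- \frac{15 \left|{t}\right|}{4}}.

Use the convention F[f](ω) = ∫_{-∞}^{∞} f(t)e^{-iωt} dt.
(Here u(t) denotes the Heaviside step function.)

F(ω) = \frac{92160 \left(75 - 16 \omega^{2}\right)}{\left(16 \omega^{2} + 225\right)^{3}}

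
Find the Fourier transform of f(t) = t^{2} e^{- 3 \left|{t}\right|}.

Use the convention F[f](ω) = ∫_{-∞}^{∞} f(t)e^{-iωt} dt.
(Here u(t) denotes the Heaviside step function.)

F(ω) = \frac{36 \left(3 - \omega^{2}\right)}{\left(\omega^{2} + 9\right)^{3}}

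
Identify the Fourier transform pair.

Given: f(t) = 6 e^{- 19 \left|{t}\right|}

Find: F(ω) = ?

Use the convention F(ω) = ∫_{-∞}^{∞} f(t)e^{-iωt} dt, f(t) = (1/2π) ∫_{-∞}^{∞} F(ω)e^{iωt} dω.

F(ω) = \frac{228}{\omega^{2} + 361}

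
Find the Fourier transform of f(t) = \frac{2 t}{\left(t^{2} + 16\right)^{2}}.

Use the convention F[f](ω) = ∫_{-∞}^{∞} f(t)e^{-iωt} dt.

F(ω) = - \frac{i \pi \omega e^{- 4 \left|{\omega}\right|}}{4}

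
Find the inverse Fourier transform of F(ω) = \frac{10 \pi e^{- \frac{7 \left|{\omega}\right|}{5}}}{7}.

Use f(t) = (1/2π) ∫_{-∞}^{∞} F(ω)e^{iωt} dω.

f(t) = \frac{2}{t^{2} + \frac{49}{25}}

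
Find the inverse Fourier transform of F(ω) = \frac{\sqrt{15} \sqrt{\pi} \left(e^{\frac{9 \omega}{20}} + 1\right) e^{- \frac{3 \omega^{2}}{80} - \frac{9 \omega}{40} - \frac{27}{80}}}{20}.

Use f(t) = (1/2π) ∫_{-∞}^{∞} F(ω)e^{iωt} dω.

f(t) = e^{- \frac{20 t^{2}}{3}} \cos{\left(3 t \right)}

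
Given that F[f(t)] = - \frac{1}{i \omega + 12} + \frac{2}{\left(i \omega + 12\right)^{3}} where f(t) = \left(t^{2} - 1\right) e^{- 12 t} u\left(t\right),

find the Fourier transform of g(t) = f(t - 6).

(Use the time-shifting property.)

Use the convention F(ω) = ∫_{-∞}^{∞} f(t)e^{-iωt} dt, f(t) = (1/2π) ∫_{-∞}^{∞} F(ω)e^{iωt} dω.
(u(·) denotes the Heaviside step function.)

F[g](ω) = \frac{\left(2 i \omega - \left(i \omega + 12\right)^{3} + 24\right) e^{- 6 i \omega}}{\left(i \omega + 12\right)^{4}}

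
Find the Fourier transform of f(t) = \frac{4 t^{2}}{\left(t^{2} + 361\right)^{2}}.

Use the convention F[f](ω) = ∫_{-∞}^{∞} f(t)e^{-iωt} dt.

F(ω) = \frac{2 \pi \left(1 - 19 \left|{\omega}\right|\right) e^{- 19 \left|{\omega}\right|}}{19}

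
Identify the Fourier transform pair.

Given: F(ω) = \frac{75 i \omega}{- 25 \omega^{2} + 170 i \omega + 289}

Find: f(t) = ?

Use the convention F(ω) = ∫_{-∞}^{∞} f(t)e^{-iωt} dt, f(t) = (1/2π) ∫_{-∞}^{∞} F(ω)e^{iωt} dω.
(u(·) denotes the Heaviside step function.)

f(t) = 3 \left(1 - \frac{17 t}{5}\right) e^{- \frac{17 t}{5}} u\left(t\right)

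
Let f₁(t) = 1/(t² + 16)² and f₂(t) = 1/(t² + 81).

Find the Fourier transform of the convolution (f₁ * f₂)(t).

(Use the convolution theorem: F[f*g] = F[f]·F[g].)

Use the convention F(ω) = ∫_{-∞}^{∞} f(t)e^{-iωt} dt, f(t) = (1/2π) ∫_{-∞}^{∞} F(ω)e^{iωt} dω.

F[f₁*f₂](ω) = \frac{\pi^{2} \left(4 \left|{\omega}\right| + 1\right) e^{- 13 \left|{\omega}\right|}}{1152}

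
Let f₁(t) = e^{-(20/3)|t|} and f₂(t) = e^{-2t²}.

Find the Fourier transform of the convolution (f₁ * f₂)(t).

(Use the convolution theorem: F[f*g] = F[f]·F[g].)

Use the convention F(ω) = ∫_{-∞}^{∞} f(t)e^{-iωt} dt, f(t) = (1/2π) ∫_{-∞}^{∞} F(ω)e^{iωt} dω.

F[f₁*f₂](ω) = \frac{60 \sqrt{2} \sqrt{\pi} e^{- \frac{\omega^{2}}{8}}}{9 \omega^{2} + 400}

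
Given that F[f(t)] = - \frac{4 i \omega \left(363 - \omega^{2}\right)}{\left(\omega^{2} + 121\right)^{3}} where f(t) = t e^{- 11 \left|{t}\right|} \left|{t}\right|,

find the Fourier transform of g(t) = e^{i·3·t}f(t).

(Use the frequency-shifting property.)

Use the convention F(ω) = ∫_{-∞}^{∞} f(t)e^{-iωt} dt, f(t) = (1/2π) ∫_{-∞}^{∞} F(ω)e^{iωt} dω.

F[g](ω) = \frac{4 i \left(\omega - 3\right) \left(\left(\omega - 3\right)^{2} - 363\right)}{\left(\left(\omega - 3\right)^{2} + 121\right)^{3}}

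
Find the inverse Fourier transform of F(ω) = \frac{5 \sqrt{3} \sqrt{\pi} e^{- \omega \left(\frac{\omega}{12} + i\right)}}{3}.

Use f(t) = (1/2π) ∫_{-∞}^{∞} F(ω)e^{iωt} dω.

f(t) = 5 e^{- 3 \left(t - 1\right)^{2}}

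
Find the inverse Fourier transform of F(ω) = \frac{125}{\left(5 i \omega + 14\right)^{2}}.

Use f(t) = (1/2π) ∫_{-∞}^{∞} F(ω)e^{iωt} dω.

f(t) = 5 t e^{- \frac{14 t}{5}} u\left(t\right)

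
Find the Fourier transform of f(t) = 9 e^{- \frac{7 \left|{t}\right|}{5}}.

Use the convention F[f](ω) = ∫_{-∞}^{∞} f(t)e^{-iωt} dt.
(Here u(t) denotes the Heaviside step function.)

F(ω) = \frac{630}{25 \omega^{2} + 49}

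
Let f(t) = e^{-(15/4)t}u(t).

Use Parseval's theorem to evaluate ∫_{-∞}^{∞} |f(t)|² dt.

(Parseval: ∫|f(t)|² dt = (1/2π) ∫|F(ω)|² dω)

∫|f(t)|² dt = \frac{2}{15}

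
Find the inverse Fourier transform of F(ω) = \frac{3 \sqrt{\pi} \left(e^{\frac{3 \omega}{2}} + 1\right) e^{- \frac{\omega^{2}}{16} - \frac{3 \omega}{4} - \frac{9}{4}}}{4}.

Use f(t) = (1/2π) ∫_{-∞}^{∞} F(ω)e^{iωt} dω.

f(t) = 3 e^{- 4 t^{2}} \cos{\left(6 t \right)}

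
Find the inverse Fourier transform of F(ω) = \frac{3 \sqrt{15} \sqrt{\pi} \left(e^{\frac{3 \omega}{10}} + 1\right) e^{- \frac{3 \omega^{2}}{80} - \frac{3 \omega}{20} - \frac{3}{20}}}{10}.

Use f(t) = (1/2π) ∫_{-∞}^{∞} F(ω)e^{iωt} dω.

f(t) = 6 e^{- \frac{20 t^{2}}{3}} \cos{\left(2 t \right)}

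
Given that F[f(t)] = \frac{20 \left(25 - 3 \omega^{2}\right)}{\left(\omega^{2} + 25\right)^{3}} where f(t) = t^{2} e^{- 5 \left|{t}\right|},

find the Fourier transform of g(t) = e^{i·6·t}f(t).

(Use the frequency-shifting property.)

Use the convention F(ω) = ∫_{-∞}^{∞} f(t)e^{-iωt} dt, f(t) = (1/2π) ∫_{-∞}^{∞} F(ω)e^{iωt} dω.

F[g](ω) = \frac{20 \left(25 - 3 \left(\omega - 6\right)^{2}\right)}{\left(\left(\omega - 6\right)^{2} + 25\right)^{3}}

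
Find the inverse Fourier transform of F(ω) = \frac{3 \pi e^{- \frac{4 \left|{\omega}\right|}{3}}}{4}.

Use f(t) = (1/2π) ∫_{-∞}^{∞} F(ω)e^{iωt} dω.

f(t) = \frac{1}{t^{2} + \frac{16}{9}}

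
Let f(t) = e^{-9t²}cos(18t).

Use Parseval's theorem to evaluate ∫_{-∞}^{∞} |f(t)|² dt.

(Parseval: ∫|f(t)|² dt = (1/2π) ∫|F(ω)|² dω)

∫|f(t)|² dt = \frac{\sqrt{2} \sqrt{\pi} \left(1 + e^{18}\right)}{12 e^{18}}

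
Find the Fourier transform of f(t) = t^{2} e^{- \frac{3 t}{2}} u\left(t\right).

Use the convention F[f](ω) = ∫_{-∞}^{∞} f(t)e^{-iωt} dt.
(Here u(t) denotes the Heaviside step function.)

F(ω) = \frac{16}{\left(2 i \omega + 3\right)^{3}}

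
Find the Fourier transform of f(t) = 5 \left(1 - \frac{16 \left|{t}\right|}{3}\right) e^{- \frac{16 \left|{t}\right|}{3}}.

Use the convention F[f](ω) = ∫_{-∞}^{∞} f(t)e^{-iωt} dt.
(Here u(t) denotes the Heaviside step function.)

F(ω) = \frac{8640 \omega^{2}}{\left(9 \omega^{2} + 256\right)^{2}}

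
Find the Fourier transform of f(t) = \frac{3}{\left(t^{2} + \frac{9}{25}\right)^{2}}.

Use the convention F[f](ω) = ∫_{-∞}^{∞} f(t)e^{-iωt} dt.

F(ω) = \frac{25 \pi \left(3 \left|{\omega}\right| + 5\right) e^{- \frac{3 \left|{\omega}\right|}{5}}}{18}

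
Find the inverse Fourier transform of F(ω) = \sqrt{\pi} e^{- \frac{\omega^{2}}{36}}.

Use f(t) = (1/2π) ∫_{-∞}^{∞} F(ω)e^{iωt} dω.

f(t) = 3 e^{- 9 t^{2}}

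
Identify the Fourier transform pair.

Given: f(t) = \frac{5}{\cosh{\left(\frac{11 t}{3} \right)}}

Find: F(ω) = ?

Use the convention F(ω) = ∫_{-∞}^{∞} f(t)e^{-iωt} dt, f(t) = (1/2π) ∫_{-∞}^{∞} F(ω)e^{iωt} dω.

F(ω) = \frac{15 \pi}{11 \cosh{\left(\frac{3 \pi \omega}{22} \right)}}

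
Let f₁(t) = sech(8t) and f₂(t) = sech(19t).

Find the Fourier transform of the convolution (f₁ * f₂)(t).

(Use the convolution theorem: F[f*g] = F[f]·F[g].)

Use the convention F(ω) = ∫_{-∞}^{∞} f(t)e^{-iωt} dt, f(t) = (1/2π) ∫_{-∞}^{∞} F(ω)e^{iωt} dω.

F[f₁*f₂](ω) = \frac{\pi^{2}}{152 \cosh{\left(\frac{\pi \omega}{38} \right)} \cosh{\left(\frac{\pi \omega}{16} \right)}}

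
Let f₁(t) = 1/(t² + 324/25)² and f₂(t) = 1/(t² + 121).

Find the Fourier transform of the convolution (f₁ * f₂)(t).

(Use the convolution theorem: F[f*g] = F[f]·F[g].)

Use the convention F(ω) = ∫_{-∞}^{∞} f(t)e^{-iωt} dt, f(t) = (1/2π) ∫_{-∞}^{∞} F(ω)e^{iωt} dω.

F[f₁*f₂](ω) = \frac{25 \pi^{2} \left(18 \left|{\omega}\right| + 5\right) e^{- \frac{73 \left|{\omega}\right|}{5}}}{128304}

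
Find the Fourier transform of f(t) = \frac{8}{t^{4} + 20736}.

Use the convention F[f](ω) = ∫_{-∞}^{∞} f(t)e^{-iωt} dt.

F(ω) = \frac{\pi e^{- 6 \sqrt{2} \left|{\omega}\right|} \sin{\left(6 \sqrt{2} \left|{\omega}\right| + \frac{\pi}{4} \right)}}{216}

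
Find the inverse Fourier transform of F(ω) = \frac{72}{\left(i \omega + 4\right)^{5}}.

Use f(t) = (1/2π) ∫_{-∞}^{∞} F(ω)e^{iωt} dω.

f(t) = 3 t^{4} e^{- 4 t} u\left(t\right)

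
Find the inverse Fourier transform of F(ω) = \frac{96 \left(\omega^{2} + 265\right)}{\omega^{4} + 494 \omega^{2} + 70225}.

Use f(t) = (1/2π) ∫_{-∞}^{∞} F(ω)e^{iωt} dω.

f(t) = 3 e^{- 16 \left|{t}\right|} \cos{\left(3 \left|{t}\right| \right)}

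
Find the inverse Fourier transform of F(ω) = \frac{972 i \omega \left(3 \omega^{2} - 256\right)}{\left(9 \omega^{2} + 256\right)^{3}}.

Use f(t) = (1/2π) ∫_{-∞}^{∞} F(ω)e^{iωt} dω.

f(t) = t e^{- \frac{16 \left|{t}\right|}{3}} \left|{t}\right|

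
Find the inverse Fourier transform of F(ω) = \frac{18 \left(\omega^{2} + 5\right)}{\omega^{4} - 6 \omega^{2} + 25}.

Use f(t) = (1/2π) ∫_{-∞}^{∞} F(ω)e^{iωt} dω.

f(t) = 9 e^{- \left|{t}\right|} \cos{\left(2 \left|{t}\right| \right)}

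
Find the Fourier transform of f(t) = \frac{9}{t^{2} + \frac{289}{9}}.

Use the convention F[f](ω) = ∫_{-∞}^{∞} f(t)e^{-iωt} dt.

F(ω) = \frac{27 \pi e^{- \frac{17 \left|{\omega}\right|}{3}}}{17}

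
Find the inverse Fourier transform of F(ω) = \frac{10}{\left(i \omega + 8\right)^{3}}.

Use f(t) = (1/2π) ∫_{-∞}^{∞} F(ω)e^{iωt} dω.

f(t) = 5 t^{2} e^{- 8 t} u\left(t\right)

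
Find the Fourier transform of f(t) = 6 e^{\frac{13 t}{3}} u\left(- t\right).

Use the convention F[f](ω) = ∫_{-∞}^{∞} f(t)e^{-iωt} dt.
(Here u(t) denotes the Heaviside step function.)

F(ω) = - \frac{18}{3 i \omega - 13}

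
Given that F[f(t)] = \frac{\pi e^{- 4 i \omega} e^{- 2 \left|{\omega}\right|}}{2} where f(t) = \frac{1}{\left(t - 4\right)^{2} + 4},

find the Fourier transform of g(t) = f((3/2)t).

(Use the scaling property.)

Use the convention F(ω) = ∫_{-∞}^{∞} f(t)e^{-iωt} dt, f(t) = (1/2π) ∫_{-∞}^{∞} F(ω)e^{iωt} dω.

F[g](ω) = \frac{\pi e^{- \frac{8 i \omega}{3} - \frac{4 \left|{\omega}\right|}{3}}}{3}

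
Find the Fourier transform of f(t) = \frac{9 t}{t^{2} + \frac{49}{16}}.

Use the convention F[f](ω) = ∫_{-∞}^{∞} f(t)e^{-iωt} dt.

F(ω) = - 9 i \pi e^{- \frac{7 \left|{\omega}\right|}{4}} \operatorname{sign}{\left(\omega \right)}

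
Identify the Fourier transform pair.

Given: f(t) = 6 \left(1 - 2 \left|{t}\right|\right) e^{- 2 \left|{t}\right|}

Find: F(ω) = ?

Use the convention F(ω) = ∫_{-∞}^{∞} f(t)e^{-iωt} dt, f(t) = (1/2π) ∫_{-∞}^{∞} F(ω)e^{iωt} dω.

F(ω) = \frac{48 \omega^{2}}{\left(\omega^{2} + 4\right)^{2}}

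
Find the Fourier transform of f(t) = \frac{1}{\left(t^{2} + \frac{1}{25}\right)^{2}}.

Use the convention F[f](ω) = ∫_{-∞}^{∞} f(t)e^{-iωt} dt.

F(ω) = \frac{25 \pi \left(\left|{\omega}\right| + 5\right) e^{- \frac{\left|{\omega}\right|}{5}}}{2}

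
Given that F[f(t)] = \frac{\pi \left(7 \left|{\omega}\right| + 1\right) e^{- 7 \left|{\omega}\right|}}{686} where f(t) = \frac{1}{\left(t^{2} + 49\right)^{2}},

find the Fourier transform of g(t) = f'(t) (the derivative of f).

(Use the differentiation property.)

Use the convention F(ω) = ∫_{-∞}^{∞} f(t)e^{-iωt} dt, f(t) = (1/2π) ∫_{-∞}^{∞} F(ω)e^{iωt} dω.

F[g](ω) = \frac{i \pi \omega \left(7 \left|{\omega}\right| + 1\right) e^{- 7 \left|{\omega}\right|}}{686}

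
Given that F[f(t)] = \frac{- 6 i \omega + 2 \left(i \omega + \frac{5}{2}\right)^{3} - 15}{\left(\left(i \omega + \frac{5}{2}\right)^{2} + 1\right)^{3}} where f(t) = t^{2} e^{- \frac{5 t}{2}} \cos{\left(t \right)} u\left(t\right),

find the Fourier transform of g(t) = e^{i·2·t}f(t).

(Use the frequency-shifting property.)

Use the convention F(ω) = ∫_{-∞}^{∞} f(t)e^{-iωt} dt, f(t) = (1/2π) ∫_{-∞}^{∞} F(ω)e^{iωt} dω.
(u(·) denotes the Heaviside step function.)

F[g](ω) = \frac{16 \left(24 i \left(2 - \omega\right) + \left(2 i \left(\omega - 2\right) + 5\right)^{3} - 60\right)}{\left(\left(2 i \left(\omega - 2\right) + 5\right)^{2} + 4\right)^{3}}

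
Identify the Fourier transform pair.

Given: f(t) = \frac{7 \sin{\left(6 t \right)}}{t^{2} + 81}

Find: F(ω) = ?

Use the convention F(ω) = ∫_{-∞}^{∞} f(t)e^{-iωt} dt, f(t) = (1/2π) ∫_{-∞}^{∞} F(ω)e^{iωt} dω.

F(ω) = \frac{7 i \pi e^{- 9 \left|{\omega + 6}\right|}}{18} - \frac{7 i \pi e^{- 9 \left|{\omega - 6}\right|}}{18}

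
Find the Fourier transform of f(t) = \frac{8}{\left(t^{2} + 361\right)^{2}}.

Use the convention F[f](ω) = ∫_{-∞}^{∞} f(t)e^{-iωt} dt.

F(ω) = \frac{4 \pi \left(19 \left|{\omega}\right| + 1\right) e^{- 19 \left|{\omega}\right|}}{6859}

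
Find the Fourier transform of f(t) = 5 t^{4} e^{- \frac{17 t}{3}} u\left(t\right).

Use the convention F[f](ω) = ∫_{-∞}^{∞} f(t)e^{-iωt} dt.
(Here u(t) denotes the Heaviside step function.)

F(ω) = \frac{29160}{\left(3 i \omega + 17\right)^{5}}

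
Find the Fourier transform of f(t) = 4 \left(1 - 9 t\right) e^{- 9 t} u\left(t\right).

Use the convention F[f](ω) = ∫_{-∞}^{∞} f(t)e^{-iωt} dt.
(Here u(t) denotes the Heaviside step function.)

F(ω) = \frac{4 i \omega}{- \omega^{2} + 18 i \omega + 81}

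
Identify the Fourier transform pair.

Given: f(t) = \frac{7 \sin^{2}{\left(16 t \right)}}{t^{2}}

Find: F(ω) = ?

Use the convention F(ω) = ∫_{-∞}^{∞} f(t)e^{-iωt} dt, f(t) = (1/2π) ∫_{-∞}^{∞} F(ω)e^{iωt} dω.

F(ω) = \begin{cases} \frac{7 \pi \left(32 - \left|{\omega}\right|\right)}{2} & \text{for}\: \omega > -32 \wedge \omega < 32 \\0 & \text{otherwise} \end{cases}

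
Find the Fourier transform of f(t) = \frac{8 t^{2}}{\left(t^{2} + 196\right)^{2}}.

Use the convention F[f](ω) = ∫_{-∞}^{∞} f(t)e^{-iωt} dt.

F(ω) = \frac{2 \pi \left(1 - 14 \left|{\omega}\right|\right) e^{- 14 \left|{\omega}\right|}}{7}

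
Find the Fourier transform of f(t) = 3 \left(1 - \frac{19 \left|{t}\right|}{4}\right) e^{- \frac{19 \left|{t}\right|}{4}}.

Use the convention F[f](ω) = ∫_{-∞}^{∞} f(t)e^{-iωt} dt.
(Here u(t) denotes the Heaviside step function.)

F(ω) = \frac{14592 \omega^{2}}{\left(16 \omega^{2} + 361\right)^{2}}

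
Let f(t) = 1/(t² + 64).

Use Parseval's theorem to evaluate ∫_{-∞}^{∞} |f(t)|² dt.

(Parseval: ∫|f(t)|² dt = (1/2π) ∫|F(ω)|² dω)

∫|f(t)|² dt = \frac{\pi}{1024}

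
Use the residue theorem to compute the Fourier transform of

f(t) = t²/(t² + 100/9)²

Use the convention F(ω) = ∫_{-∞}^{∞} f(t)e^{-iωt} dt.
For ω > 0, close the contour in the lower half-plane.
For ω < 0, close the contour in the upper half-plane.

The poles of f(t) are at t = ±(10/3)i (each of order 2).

Let g(z) = f(z)e^{-iωz}; for large |z| the factor e^{-iωz} decays in the lower half-plane when ω > 0 and in the upper half-plane when ω < 0.

Case ω > 0 (lower half-plane, clockwise contour ⇒ F(ω) = -2πi·ΣRes):
  Res_{z = - \frac{10 i}{3}} g(z) = \frac{i \left(3 - 10 \omega\right) e^{- \frac{10 \omega}{3}}}{40} (pole of order 2)
  F(ω) = -2πi·ΣRes = \frac{\pi \left(3 - 10 \omega\right) e^{- \frac{10 \omega}{3}}}{20}

Case ω < 0 (upper half-plane, counterclockwise contour ⇒ F(ω) = +2πi·ΣRes):
  Res_{z = \frac{10 i}{3}} g(z) = \frac{i \left(- 10 \omega - 3\right) e^{\frac{10 \omega}{3}}}{40} (pole of order 2)
  F(ω) = 2πi·ΣRes = \frac{\pi \left(10 \omega + 3\right) e^{\frac{10 \omega}{3}}}{20}

Both cases combine into a single formula in |ω|:

F(ω) = \frac{\pi \left(3 - 10 \left|{\omega}\right|\right) e^{- \frac{10 \left|{\omega}\right|}{3}}}{20}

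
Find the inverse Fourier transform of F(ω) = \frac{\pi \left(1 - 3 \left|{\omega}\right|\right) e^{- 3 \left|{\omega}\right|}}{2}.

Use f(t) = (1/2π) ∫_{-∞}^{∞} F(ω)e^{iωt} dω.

f(t) = \frac{3 t^{2}}{\left(t^{2} + 9\right)^{2}}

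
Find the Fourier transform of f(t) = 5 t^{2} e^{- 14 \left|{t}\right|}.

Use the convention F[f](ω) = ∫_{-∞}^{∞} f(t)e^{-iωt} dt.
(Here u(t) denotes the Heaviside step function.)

F(ω) = \frac{280 \left(196 - 3 \omega^{2}\right)}{\left(\omega^{2} + 196\right)^{3}}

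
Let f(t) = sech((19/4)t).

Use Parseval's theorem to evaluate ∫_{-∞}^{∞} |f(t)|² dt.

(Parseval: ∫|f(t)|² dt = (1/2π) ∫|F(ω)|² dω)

∫|f(t)|² dt = \frac{8}{19}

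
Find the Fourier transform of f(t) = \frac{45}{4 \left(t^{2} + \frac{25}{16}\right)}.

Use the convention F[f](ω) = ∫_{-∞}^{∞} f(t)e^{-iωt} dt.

F(ω) = 9 \pi e^{- \frac{5 \left|{\omega}\right|}{4}}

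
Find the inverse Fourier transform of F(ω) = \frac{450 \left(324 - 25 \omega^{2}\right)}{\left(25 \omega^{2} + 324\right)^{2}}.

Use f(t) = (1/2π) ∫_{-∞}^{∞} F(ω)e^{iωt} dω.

f(t) = 9 e^{- \frac{18 \left|{t}\right|}{5}} \left|{t}\right|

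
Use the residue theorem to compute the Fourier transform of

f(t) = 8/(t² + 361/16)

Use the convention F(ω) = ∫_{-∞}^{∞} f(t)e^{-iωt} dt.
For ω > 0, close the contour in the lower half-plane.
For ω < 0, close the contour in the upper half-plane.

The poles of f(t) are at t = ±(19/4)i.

Let g(z) = f(z)e^{-iωz}; for large |z| the factor e^{-iωz} decays in the lower half-plane when ω > 0 and in the upper half-plane when ω < 0.

Case ω > 0 (lower half-plane, clockwise contour ⇒ F(ω) = -2πi·ΣRes):
  Res_{z = - \frac{19 i}{4}} g(z) = \frac{16 i e^{- \frac{19 \omega}{4}}}{19}
  F(ω) = -2πi·ΣRes = \frac{32 \pi e^{- \frac{19 \omega}{4}}}{19}

Case ω < 0 (upper half-plane, counterclockwise contour ⇒ F(ω) = +2πi·ΣRes):
  Res_{z = \frac{19 i}{4}} g(z) = - \frac{16 i e^{\frac{19 \omega}{4}}}{19}
  F(ω) = 2πi·ΣRes = \frac{32 \pi e^{\frac{19 \omega}{4}}}{19}

Both cases combine into a single formula in |ω|:

F(ω) = \frac{32 \pi e^{- \frac{19 \left|{\omega}\right|}{4}}}{19}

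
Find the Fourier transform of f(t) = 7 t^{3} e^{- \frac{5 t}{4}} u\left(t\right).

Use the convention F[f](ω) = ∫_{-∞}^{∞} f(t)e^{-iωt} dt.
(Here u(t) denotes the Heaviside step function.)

F(ω) = \frac{10752}{\left(4 i \omega + 5\right)^{4}}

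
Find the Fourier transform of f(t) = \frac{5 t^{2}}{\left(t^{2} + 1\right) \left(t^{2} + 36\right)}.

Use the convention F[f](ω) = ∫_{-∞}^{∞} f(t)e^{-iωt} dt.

F(ω) = \frac{\pi \left(6 - e^{5 \left|{\omega}\right|}\right) e^{- 6 \left|{\omega}\right|}}{7}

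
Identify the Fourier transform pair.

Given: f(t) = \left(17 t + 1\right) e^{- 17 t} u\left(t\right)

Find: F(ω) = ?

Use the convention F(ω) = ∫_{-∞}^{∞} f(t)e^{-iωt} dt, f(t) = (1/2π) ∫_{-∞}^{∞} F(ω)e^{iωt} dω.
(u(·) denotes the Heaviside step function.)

F(ω) = \frac{- i \omega - 34}{\omega^{2} - 34 i \omega - 289}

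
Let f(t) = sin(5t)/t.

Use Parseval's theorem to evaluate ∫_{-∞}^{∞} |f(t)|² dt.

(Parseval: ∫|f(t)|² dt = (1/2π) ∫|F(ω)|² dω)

∫|f(t)|² dt = 5 \pi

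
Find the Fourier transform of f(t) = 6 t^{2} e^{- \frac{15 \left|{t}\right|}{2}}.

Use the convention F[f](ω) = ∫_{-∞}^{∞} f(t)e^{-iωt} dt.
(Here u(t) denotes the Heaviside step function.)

F(ω) = \frac{8640 \left(75 - 4 \omega^{2}\right)}{\left(4 \omega^{2} + 225\right)^{3}}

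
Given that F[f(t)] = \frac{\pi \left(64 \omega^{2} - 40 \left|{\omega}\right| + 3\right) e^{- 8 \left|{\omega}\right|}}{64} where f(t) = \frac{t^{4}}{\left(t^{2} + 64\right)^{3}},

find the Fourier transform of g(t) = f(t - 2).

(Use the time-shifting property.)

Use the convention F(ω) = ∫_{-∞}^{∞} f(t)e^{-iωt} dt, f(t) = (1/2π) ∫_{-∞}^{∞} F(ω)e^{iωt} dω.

F[g](ω) = \frac{\pi \left(64 \omega^{2} - 40 \left|{\omega}\right| + 3\right) e^{- 2 i \omega - 8 \left|{\omega}\right|}}{64}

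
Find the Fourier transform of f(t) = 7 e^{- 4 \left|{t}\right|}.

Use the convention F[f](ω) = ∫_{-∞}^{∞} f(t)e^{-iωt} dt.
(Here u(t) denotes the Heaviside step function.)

F(ω) = \frac{56}{\omega^{2} + 16}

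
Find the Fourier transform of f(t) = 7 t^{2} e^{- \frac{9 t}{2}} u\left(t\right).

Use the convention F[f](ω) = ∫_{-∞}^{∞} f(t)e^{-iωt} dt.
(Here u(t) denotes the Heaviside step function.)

F(ω) = \frac{112}{\left(2 i \omega + 9\right)^{3}}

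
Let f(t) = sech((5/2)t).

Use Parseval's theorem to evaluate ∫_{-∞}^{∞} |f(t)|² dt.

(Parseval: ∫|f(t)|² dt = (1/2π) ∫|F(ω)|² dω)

∫|f(t)|² dt = \frac{4}{5}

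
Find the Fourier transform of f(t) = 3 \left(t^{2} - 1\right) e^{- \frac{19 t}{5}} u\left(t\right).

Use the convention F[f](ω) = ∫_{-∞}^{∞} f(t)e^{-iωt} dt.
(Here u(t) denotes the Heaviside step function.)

F(ω) = \frac{15 \left(250 i \omega - \left(5 i \omega + 19\right)^{3} + 950\right)}{\left(5 i \omega + 19\right)^{4}}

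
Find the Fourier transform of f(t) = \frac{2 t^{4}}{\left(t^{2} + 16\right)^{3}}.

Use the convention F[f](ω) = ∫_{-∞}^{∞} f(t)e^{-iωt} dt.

F(ω) = \frac{\pi \left(16 \omega^{2} - 20 \left|{\omega}\right| + 3\right) e^{- 4 \left|{\omega}\right|}}{16}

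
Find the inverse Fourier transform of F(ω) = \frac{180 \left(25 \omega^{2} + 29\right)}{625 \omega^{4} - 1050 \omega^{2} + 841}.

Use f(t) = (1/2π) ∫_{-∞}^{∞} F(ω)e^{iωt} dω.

f(t) = 9 e^{- \frac{2 \left|{t}\right|}{5}} \cos{\left(\left|{t}\right| \right)}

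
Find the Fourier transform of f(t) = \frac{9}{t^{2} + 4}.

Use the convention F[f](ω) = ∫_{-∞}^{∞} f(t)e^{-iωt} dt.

F(ω) = \frac{9 \pi e^{- 2 \left|{\omega}\right|}}{2}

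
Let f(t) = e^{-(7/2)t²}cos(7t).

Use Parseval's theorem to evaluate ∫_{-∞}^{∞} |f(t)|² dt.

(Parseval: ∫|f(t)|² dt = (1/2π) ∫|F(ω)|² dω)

∫|f(t)|² dt = \frac{\sqrt{7} \sqrt{\pi} \left(1 + e^{7}\right)}{14 e^{7}}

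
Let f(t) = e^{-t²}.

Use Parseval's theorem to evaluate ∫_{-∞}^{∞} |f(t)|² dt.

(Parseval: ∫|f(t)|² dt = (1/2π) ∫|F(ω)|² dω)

∫|f(t)|² dt = \frac{\sqrt{2} \sqrt{\pi}}{2}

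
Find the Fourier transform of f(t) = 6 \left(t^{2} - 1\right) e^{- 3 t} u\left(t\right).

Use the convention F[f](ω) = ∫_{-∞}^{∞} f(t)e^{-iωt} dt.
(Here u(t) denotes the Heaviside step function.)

F(ω) = \frac{6 \left(2 i \omega - \left(i \omega + 3\right)^{3} + 6\right)}{\left(i \omega + 3\right)^{4}}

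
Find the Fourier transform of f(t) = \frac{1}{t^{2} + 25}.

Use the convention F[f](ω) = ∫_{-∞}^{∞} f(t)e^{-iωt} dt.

F(ω) = \frac{\pi e^{- 5 \left|{\omega}\right|}}{5}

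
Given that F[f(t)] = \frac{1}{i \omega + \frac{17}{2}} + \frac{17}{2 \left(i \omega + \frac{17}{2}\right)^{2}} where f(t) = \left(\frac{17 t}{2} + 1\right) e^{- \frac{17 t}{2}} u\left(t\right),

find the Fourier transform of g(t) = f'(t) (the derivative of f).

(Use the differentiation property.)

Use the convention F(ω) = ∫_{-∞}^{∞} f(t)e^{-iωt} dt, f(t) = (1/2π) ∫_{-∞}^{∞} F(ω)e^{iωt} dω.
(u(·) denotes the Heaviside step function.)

F[g](ω) = \frac{4 \omega \left(\omega - 17 i\right)}{4 \omega^{2} - 68 i \omega - 289}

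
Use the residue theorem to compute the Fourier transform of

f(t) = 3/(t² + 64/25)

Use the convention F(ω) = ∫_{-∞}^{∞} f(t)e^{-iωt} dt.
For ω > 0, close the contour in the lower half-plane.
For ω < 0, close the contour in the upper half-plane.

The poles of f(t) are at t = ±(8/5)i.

Let g(z) = f(z)e^{-iωz}; for large |z| the factor e^{-iωz} decays in the lower half-plane when ω > 0 and in the upper half-plane when ω < 0.

Case ω > 0 (lower half-plane, clockwise contour ⇒ F(ω) = -2πi·ΣRes):
  Res_{z = - \frac{8 i}{5}} g(z) = \frac{15 i e^{- \frac{8 \omega}{5}}}{16}
  F(ω) = -2πi·ΣRes = \frac{15 \pi e^{- \frac{8 \omega}{5}}}{8}

Case ω < 0 (upper half-plane, counterclockwise contour ⇒ F(ω) = +2πi·ΣRes):
  Res_{z = \frac{8 i}{5}} g(z) = - \frac{15 i e^{\frac{8 \omega}{5}}}{16}
  F(ω) = 2πi·ΣRes = \frac{15 \pi e^{\frac{8 \omega}{5}}}{8}

Both cases combine into a single formula in |ω|:

F(ω) = \frac{15 \pi e^{- \frac{8 \left|{\omega}\right|}{5}}}{8}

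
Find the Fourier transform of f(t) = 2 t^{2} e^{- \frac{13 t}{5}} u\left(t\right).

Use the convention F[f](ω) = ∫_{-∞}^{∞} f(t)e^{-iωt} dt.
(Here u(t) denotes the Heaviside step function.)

F(ω) = \frac{500}{\left(5 i \omega + 13\right)^{3}}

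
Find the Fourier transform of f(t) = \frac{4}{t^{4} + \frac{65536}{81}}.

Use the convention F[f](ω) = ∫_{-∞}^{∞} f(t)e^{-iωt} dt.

F(ω) = \frac{27 \pi e^{- \frac{8 \sqrt{2} \left|{\omega}\right|}{3}} \sin{\left(\frac{8 \sqrt{2} \left|{\omega}\right|}{3} + \frac{\pi}{4} \right)}}{1024}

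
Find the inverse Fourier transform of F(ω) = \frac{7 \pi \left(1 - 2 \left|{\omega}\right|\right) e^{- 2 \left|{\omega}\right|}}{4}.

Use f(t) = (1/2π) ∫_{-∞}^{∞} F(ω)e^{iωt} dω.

f(t) = \frac{7 t^{2}}{\left(t^{2} + 4\right)^{2}}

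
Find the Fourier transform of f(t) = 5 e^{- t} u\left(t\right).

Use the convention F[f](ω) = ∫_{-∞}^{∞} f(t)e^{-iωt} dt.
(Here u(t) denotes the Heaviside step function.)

F(ω) = \frac{5}{i \omega + 1}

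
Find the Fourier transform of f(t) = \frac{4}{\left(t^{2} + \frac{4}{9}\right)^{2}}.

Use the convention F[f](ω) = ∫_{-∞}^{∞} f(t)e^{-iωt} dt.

F(ω) = \frac{9 \pi \left(2 \left|{\omega}\right| + 3\right) e^{- \frac{2 \left|{\omega}\right|}{3}}}{4}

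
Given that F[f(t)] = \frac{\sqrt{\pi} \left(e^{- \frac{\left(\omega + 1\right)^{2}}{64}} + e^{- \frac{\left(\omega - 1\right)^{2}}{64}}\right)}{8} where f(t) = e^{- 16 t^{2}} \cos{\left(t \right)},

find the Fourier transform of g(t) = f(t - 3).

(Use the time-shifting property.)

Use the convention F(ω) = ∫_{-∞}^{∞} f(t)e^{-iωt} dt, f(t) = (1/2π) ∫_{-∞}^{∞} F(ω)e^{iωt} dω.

F[g](ω) = \frac{\sqrt{\pi} \left(e^{\frac{\omega}{16}} + 1\right) e^{- \frac{\omega^{2}}{64} - \frac{\omega}{32} - 3 i \omega - \frac{1}{64}}}{8}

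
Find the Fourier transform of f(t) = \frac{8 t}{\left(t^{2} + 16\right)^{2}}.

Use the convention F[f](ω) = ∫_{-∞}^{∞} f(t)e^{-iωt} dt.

F(ω) = - i \pi \omega e^{- 4 \left|{\omega}\right|}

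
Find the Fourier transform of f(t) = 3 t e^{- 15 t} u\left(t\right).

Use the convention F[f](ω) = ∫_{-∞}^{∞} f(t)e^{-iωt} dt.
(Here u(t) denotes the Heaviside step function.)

F(ω) = \frac{3}{\left(i \omega + 15\right)^{2}}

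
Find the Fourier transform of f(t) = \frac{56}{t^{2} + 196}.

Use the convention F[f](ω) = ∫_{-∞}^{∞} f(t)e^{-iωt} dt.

F(ω) = 4 \pi e^{- 14 \left|{\omega}\right|}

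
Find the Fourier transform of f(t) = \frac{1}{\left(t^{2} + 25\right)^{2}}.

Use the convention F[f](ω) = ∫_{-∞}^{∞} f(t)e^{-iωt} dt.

F(ω) = \frac{\pi \left(5 \left|{\omega}\right| + 1\right) e^{- 5 \left|{\omega}\right|}}{250}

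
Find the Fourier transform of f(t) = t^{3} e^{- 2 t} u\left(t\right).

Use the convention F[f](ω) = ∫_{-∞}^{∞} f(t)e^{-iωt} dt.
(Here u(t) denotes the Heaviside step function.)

F(ω) = \frac{6}{\left(i \omega + 2\right)^{4}}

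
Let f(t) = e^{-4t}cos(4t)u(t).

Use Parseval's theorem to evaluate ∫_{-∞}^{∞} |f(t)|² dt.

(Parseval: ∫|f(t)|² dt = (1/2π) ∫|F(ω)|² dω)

∫|f(t)|² dt = \frac{3}{32}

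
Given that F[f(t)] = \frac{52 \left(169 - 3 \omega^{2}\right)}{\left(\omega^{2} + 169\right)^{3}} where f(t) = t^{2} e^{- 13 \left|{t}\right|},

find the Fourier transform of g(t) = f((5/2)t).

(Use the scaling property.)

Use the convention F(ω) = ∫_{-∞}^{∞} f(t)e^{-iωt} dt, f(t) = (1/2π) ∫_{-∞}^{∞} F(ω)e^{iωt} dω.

F[g](ω) = \frac{13000 \left(4225 - 12 \omega^{2}\right)}{\left(4 \omega^{2} + 4225\right)^{3}}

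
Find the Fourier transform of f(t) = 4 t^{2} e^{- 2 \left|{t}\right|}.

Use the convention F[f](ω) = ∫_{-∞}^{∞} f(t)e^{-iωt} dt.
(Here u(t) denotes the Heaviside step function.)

F(ω) = \frac{32 \left(4 - 3 \omega^{2}\right)}{\left(\omega^{2} + 4\right)^{3}}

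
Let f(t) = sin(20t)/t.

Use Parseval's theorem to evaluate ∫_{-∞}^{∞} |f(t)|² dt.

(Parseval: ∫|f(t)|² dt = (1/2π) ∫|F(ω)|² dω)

∫|f(t)|² dt = 20 \pi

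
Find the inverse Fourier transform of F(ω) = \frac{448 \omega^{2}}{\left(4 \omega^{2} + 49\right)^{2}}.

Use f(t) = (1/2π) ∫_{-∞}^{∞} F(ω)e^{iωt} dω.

f(t) = 2 \left(1 - \frac{7 \left|{t}\right|}{2}\right) e^{- \frac{7 \left|{t}\right|}{2}}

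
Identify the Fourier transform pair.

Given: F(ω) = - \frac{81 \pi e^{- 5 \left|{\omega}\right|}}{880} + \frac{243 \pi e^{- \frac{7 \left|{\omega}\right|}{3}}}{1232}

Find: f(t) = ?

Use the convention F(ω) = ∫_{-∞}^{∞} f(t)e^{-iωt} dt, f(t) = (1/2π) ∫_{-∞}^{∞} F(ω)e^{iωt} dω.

f(t) = \frac{9}{\left(t^{2} + \frac{49}{9}\right) \left(t^{2} + 25\right)}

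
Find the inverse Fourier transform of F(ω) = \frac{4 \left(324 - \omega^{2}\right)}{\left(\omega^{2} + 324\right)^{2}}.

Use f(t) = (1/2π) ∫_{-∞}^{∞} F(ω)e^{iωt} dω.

f(t) = 2 e^{- 18 \left|{t}\right|} \left|{t}\right|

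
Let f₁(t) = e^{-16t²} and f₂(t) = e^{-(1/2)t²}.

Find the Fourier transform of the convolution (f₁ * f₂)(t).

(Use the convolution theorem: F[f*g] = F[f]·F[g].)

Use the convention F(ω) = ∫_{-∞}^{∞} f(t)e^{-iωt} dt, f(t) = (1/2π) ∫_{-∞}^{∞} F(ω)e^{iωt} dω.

F[f₁*f₂](ω) = \frac{\sqrt{2} \pi e^{- \frac{33 \omega^{2}}{64}}}{4}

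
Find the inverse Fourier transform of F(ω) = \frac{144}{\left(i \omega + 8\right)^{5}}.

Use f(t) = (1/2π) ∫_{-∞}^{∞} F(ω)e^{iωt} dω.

f(t) = 6 t^{4} e^{- 8 t} u\left(t\right)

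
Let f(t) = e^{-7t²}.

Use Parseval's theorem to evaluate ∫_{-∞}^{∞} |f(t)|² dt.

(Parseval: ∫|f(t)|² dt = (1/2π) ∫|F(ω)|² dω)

∫|f(t)|² dt = \frac{\sqrt{14} \sqrt{\pi}}{14}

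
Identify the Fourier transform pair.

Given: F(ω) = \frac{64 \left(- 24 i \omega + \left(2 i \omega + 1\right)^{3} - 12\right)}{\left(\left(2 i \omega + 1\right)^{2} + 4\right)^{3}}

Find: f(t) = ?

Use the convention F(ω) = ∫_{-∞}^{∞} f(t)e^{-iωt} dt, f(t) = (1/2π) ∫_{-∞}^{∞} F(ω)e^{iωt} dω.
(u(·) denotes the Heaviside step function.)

f(t) = 4 t^{2} e^{- \frac{t}{2}} \cos{\left(t \right)} u\left(t\right)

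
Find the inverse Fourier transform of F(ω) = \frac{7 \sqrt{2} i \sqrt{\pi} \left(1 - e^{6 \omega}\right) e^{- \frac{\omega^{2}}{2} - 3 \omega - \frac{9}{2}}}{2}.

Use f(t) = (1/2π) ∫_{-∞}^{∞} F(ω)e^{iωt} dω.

f(t) = 7 e^{- \frac{t^{2}}{2}} \sin{\left(3 t \right)}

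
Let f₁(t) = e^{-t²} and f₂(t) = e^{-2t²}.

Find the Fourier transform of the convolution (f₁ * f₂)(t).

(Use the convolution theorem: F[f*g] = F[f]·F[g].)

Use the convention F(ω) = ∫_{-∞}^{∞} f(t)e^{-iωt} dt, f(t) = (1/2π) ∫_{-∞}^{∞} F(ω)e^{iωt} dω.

F[f₁*f₂](ω) = \frac{\sqrt{2} \pi e^{- \frac{3 \omega^{2}}{8}}}{2}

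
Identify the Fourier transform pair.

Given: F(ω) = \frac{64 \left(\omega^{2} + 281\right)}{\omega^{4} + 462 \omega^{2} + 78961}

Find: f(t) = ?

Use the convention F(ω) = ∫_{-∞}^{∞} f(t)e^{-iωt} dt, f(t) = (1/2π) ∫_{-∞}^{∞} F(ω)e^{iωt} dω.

f(t) = 2 e^{- 16 \left|{t}\right|} \cos{\left(5 \left|{t}\right| \right)}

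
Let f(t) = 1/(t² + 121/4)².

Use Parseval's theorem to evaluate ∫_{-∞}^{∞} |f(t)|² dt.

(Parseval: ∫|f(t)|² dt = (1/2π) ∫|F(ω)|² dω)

∫|f(t)|² dt = \frac{40 \pi}{19487171}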